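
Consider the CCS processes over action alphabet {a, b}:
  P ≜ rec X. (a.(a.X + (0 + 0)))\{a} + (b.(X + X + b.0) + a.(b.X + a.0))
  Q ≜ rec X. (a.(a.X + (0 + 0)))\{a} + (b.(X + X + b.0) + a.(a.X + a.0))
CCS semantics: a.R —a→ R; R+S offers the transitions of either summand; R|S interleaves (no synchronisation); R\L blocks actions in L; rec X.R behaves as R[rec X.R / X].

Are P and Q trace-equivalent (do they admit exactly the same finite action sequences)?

P's transition system — 4 states:
  s0 = rec X. (a.(a.X + (0 + 0)))\{a} + (b.(X + X + b.0) + a.(b.X + a.0)) ⊢ —a→ s1, —b→ s2
  s1 = b.(rec X. (a.(a.X + (0 + 0)))\{a} + (b.(X + X + b.0) + a.(b.X + a.0))) + a.0 ⊢ —a→ s3, —b→ s0
  s2 = (rec X. (a.(a.X + (0 + 0)))\{a} + (b.(X + X + b.0) + a.(b.X + a.0))) + (rec X. (a.(a.X + (0 + 0)))\{a} + (b.(X + X + b.0) + a.(b.X + a.0))) + b.0 ⊢ —a→ s1, —b→ s2, —b→ s3
  s3 = 0 ⊢ (no moves)
Q's transition system — 4 states:
  t0 = rec X. (a.(a.X + (0 + 0)))\{a} + (b.(X + X + b.0) + a.(a.X + a.0)) ⊢ —a→ t1, —b→ t2
  t1 = a.(rec X. (a.(a.X + (0 + 0)))\{a} + (b.(X + X + b.0) + a.(a.X + a.0))) + a.0 ⊢ —a→ t0, —a→ t3
  t2 = (rec X. (a.(a.X + (0 + 0)))\{a} + (b.(X + X + b.0) + a.(a.X + a.0))) + (rec X. (a.(a.X + (0 + 0)))\{a} + (b.(X + X + b.0) + a.(a.X + a.0))) + b.0 ⊢ —a→ t1, —b→ t2, —b→ t3
  t3 = 0 ⊢ (no moves)
Run σ = ⟨ab⟩ on P: start {s0}
  [1] a ⇒ {s1}
  [2] b ⇒ {s0}
  — P admits the full trace.
Run σ = ⟨ab⟩ on Q: start {t0}
  [1] a ⇒ {t1}
  [2] b ⇒ ∅ (Q stuck)

trace-distinct — witness ⟨ab⟩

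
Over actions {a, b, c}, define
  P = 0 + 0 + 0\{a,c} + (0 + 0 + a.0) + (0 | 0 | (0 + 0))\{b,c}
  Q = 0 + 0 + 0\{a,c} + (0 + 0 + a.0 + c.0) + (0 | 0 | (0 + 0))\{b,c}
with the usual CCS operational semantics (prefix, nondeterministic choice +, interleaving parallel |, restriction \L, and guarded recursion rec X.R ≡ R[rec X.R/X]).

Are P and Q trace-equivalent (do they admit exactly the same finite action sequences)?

P's transition system — 2 states:
  p0 = 0 + 0 + 0\{a,c} + (0 + 0 + a.0) + (0 | 0 | (0 + 0))\{b,c} :: —a→ p1
  p1 = 0 :: ∅
Q's transition system — 2 states:
  q0 = 0 + 0 + 0\{a,c} + (0 + 0 + a.0 + c.0) + (0 | 0 | (0 + 0))\{b,c} :: —a→ q1, —c→ q1
  q1 = 0 :: ∅
Run σ = ⟨c⟩ on Q: start {q0}
  [1] c ⇒ {q1}
  — Q admits the full trace.
Run σ = ⟨c⟩ on P: start {p0}
  [1] c ⇒ ∅  — P cannot continue

traces(P) ≠ traces(Q) — witness ⟨c⟩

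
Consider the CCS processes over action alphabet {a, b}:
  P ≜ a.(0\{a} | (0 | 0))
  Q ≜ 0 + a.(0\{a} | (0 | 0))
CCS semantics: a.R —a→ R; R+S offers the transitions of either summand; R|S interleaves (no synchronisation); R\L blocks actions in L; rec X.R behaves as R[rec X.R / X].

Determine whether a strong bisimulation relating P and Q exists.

Reachable graph of P (2 states):
  s0 = a.(0\{a} | (0 | 0)) → -a-> s1
  s1 = 0\{a} | (0 | 0) → ∅
Reachable graph of Q (2 states):
  t0 = 0 + a.(0\{a} | (0 | 0)) → -a-> t1
  t1 = 0\{a} | (0 | 0) → ∅
Coarsest stable partition (strong bisimilarity classes):
  B0 = {s0, t0}
  B1 = {s1, t1}
s0 ∈ B0, t0 ∈ B0 → same block

P ~ Q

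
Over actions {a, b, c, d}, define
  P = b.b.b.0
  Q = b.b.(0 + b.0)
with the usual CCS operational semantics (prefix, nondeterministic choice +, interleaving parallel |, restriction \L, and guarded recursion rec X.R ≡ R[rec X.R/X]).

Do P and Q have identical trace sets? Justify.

P's transition system — 4 states:
  u0 = b.b.b.0 :: —b→ u1
  u1 = b.b.0 :: —b→ u2
  u2 = b.0 :: —b→ u3
  u3 = 0 :: ·
Q's transition system — 4 states:
  v0 = b.b.(0 + b.0) :: —b→ v1
  v1 = b.(0 + b.0) :: —b→ v2
  v2 = 0 + b.0 :: —b→ v3
  v3 = 0 :: ·
Bisimilarity quotient blocks:
  B0 = {u0, v0}
  B1 = {u1, v1}
  B2 = {u2, v2}
  B3 = {u3, v3}
u0 ∈ B0, v0 ∈ B0 → same block
Bisimilar ⇒ trace-equivalent.

traces(P) = traces(Q)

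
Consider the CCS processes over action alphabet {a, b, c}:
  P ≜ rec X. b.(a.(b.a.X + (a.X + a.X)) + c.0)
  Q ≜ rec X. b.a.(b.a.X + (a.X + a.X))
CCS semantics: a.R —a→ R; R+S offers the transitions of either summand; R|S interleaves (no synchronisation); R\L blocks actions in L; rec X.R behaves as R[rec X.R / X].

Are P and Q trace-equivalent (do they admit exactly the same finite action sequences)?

NO — witness ⟨bc⟩

P's transition system — 5 states:
  p0 = rec X. b.(a.(b.a.X + (a.X + a.X)) + c.0) ⊢ -b-> p1
  p1 = a.(b.a.(rec X. b.(a.(b.a.X + (a.X + a.X)) + c.0)) + (a.(rec X. b.(a.(b.a.X + (a.X + a.X)) + c.0)) + a.(rec X. b.(a.(b.a.X + (a.X + a.X)) + c.0)))) + c.0 ⊢ -a-> p2, -c-> p3
  p2 = b.a.(rec X. b.(a.(b.a.X + (a.X + a.X)) + c.0)) + (a.(rec X. b.(a.(b.a.X + (a.X + a.X)) + c.0)) + a.(rec X. b.(a.(b.a.X + (a.X + a.X)) + c.0))) ⊢ -a-> p0, -b-> p4
  p3 = 0 ⊢ ·
  p4 = a.(rec X. b.(a.(b.a.X + (a.X + a.X)) + c.0)) ⊢ -a-> p0
Q's transition system — 4 states:
  q0 = rec X. b.a.(b.a.X + (a.X + a.X)) ⊢ -b-> q1
  q1 = a.(b.a.(rec X. b.a.(b.a.X + (a.X + a.X))) + (a.(rec X. b.a.(b.a.X + (a.X + a.X))) + a.(rec X. b.a.(b.a.X + (a.X + a.X))))) ⊢ -a-> q2
  q2 = b.a.(rec X. b.a.(b.a.X + (a.X + a.X))) + (a.(rec X. b.a.(b.a.X + (a.X + a.X))) + a.(rec X. b.a.(b.a.X + (a.X + a.X)))) ⊢ -a-> q0, -b-> q3
  q3 = a.(rec X. b.a.(b.a.X + (a.X + a.X))) ⊢ -a-> q0
Executing bc from P (initial set {p0}):
  [1] b ⇒ {p1}
  [2] c ⇒ {p3}
  ✓ P
Executing bc from Q (initial set {q0}):
  [1] b ⇒ {q1}
  [2] c ⇒ ∅  — Q cannot continue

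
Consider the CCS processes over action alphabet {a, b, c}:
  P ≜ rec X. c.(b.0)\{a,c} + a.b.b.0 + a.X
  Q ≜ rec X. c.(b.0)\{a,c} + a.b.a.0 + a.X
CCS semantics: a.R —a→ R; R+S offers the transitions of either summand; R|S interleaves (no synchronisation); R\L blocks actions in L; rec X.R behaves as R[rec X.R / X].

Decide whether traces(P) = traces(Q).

traces(P) ≠ traces(Q) — witness ⟨abb⟩

P's transition system — 6 states:
  m0 = rec X. c.(b.0)\{a,c} + a.b.b.0 + a.X | -a-> m0, -a-> m1, -c-> m2
  m1 = b.b.0 | -b-> m3
  m2 = (b.0)\{a,c} | -b-> m4
  m3 = b.0 | -b-> m5
  m4 = 0\{a,c} | ·
  m5 = 0 | ·
Q's transition system — 6 states:
  n0 = rec X. c.(b.0)\{a,c} + a.b.a.0 + a.X | -a-> n0, -a-> n1, -c-> n2
  n1 = b.a.0 | -b-> n3
  n2 = (b.0)\{a,c} | -b-> n4
  n3 = a.0 | -a-> n5
  n4 = 0\{a,c} | ·
  n5 = 0 | ·
Executing abb from P (initial set {m0}):
  after a @ step 1: {m0, m1}
  after b @ step 2: {m3}
  after b @ step 3: {m5}
  P completes σ.
Executing abb from Q (initial set {n0}):
  after a @ step 1: {n0, n1}
  after b @ step 2: {n3}
  after b @ step 3: no successor for Q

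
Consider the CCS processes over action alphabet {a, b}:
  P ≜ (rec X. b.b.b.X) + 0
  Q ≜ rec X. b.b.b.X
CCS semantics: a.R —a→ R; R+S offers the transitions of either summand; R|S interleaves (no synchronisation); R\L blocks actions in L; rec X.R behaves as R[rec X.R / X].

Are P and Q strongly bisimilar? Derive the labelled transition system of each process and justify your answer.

bisimilar

P's transition system — 4 states:
  p0 = (rec X. b.b.b.X) + 0 has moves =b=> p1
  p1 = b.b.(rec X. b.b.b.X) has moves =b=> p2
  p2 = b.(rec X. b.b.b.X) has moves =b=> p3
  p3 = rec X. b.b.b.X has moves =b=> p1
Q's transition system — 3 states:
  q0 = rec X. b.b.b.X has moves =b=> q1
  q1 = b.b.(rec X. b.b.b.X) has moves =b=> q2
  q2 = b.(rec X. b.b.b.X) has moves =b=> q0
Bisimilarity quotient blocks:
  B0 = {p0, p1, p2, p3, q0, q1, q2}
p0 ∈ B0, q0 ∈ B0 → same block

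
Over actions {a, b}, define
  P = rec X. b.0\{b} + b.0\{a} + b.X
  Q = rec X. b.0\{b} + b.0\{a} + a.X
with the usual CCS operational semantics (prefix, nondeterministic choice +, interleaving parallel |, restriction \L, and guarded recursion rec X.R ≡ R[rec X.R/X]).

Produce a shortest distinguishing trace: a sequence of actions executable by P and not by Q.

bb

LTS(P): 3 reachable states
  u0 = rec X. b.0\{b} + b.0\{a} + b.X ⊢ —b→ u0, —b→ u1, —b→ u2
  u1 = 0\{a} ⊢ (no moves)
  u2 = 0\{b} ⊢ (no moves)
LTS(Q): 3 reachable states
  v0 = rec X. b.0\{b} + b.0\{a} + a.X ⊢ —a→ v0, —b→ v1, —b→ v2
  v1 = 0\{a} ⊢ (no moves)
  v2 = 0\{b} ⊢ (no moves)
Run σ = ⟨bb⟩ on P: start {u0}
  after b @ step 1: {u0, u1, u2}
  after b @ step 2: {u0, u1, u2}
  ✓ P
Run σ = ⟨bb⟩ on Q: start {v0}
  after b @ step 1: {v1, v2}
  after b @ step 2: ∅ (Q stuck)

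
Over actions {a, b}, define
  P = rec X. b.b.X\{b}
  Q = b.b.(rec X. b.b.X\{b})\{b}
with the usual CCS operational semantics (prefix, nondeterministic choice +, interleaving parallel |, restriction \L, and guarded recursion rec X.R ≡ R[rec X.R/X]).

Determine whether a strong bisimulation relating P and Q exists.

bisimilar

Reachable graph of P (3 states):
  m0 = rec X. b.b.X\{b} → —b→ m1
  m1 = b.(rec X. b.b.X\{b})\{b} → —b→ m2
  m2 = (rec X. b.b.X\{b})\{b} → (no moves)
Reachable graph of Q (3 states):
  n0 = b.b.(rec X. b.b.X\{b})\{b} → —b→ n1
  n1 = b.(rec X. b.b.X\{b})\{b} → —b→ n2
  n2 = (rec X. b.b.X\{b})\{b} → (no moves)
Partition-refinement fixed point:
  B0 = {m0, n0}
  B1 = {m1, n1}
  B2 = {m2, n2}
m0 ∈ B0, n0 ∈ B0 → same block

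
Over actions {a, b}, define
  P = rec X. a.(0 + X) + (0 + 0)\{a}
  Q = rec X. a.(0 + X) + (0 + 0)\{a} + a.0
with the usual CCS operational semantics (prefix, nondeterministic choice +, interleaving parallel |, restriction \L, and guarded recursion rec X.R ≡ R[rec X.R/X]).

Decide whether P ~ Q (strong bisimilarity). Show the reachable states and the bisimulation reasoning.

P ≁ Q

P's transition system — 2 states:
  u0 = rec X. a.(0 + X) + (0 + 0)\{a} → —a→ u1
  u1 = 0 + (rec X. a.(0 + X) + (0 + 0)\{a}) → —a→ u1
Q's transition system — 3 states:
  v0 = rec X. a.(0 + X) + (0 + 0)\{a} + a.0 → —a→ v1, —a→ v2
  v1 = 0 → ·
  v2 = 0 + (rec X. a.(0 + X) + (0 + 0)\{a} + a.0) → —a→ v1, —a→ v2
Partition-refinement fixed point:
  B0 = {u0, u1}
  B1 = {v0, v2}
  B2 = {v1}
u0 ∈ B0, v0 ∈ B1 → different blocks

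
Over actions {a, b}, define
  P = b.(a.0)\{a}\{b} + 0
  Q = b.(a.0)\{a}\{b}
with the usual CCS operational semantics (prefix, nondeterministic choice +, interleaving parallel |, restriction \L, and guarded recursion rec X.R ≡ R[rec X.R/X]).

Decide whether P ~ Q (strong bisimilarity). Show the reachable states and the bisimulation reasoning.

Reachable graph of P (2 states):
  u0 = b.(a.0)\{a}\{b} + 0 has moves —b→ u1
  u1 = (a.0)\{a}\{b} has moves (no moves)
Reachable graph of Q (2 states):
  v0 = b.(a.0)\{a}\{b} has moves —b→ v1
  v1 = (a.0)\{a}\{b} has moves (no moves)
Coarsest stable partition (strong bisimilarity classes):
  B0 = {u0, v0}
  B1 = {u1, v1}
u0 ∈ B0, v0 ∈ B0 → same block

P ~ Q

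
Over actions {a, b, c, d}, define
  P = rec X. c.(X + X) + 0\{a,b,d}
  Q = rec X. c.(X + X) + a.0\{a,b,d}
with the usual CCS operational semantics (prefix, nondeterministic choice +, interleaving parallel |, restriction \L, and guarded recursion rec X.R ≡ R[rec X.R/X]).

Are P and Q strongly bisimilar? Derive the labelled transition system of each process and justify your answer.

P's transition system — 2 states:
  s0 = rec X. c.(X + X) + 0\{a,b,d} | —c→ s1
  s1 = (rec X. c.(X + X) + 0\{a,b,d}) + (rec X. c.(X + X) + 0\{a,b,d}) | —c→ s1
Q's transition system — 3 states:
  t0 = rec X. c.(X + X) + a.0\{a,b,d} | —a→ t1, —c→ t2
  t1 = 0\{a,b,d} | deadlocked
  t2 = (rec X. c.(X + X) + a.0\{a,b,d}) + (rec X. c.(X + X) + a.0\{a,b,d}) | —a→ t1, —c→ t2
Partition-refinement fixed point:
  B0 = {s0, s1}
  B1 = {t0, t2}
  B2 = {t1}
s0 ∈ B0, t0 ∈ B1 → different blocks

not bisimilar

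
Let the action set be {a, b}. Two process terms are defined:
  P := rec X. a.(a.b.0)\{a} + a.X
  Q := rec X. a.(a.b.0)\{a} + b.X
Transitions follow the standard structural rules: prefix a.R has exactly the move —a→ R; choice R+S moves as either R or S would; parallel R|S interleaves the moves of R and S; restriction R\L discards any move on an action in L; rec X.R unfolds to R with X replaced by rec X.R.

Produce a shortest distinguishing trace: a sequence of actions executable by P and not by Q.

LTS(P): 2 reachable states
  s0 = rec X. a.(a.b.0)\{a} + a.X ⊢ —a→ s0, —a→ s1
  s1 = (a.b.0)\{a} ⊢ ·
LTS(Q): 2 reachable states
  t0 = rec X. a.(a.b.0)\{a} + b.X ⊢ —a→ t1, —b→ t0
  t1 = (a.b.0)\{a} ⊢ ·
Run σ = ⟨aa⟩ on P: start {s0}
  step 1 (a): {s0, s1}
  step 2 (a): {s0, s1}
  ✓ P
Run σ = ⟨aa⟩ on Q: start {t0}
  step 1 (a): {t1}
  step 2 (a): ∅  — Q cannot continue

aa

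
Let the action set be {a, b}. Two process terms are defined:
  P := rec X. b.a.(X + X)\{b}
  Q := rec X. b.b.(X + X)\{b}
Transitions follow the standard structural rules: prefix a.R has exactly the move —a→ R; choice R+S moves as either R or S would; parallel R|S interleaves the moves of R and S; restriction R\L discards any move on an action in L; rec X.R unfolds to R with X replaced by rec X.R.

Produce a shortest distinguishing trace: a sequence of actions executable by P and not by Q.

LTS(P): 3 reachable states
  u0 = rec X. b.a.(X + X)\{b} → -b-> u1
  u1 = a.((rec X. b.a.(X + X)\{b}) + (rec X. b.a.(X + X)\{b}))\{b} → -a-> u2
  u2 = ((rec X. b.a.(X + X)\{b}) + (rec X. b.a.(X + X)\{b}))\{b} → (no moves)
LTS(Q): 3 reachable states
  v0 = rec X. b.b.(X + X)\{b} → -b-> v1
  v1 = b.((rec X. b.b.(X + X)\{b}) + (rec X. b.b.(X + X)\{b}))\{b} → -b-> v2
  v2 = ((rec X. b.b.(X + X)\{b}) + (rec X. b.b.(X + X)\{b}))\{b} → (no moves)
Trace ⟨ba⟩ through P, begin at {u0}:
  after b @ step 1: {u1}
  after a @ step 2: {u2}
  ✓ P
Trace ⟨ba⟩ through Q, begin at {v0}:
  after b @ step 1: {v1}
  after a @ step 2: no successor for Q

ba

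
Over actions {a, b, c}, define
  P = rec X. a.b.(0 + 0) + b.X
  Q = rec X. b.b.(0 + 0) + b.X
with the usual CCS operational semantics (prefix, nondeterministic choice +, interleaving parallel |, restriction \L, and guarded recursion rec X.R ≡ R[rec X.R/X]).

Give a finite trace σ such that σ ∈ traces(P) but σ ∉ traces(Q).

LTS(P): 3 reachable states
  m0 = rec X. a.b.(0 + 0) + b.X ⊢ =a=> m1, =b=> m0
  m1 = b.(0 + 0) ⊢ =b=> m2
  m2 = 0 + 0 ⊢ ∅
LTS(Q): 3 reachable states
  n0 = rec X. b.b.(0 + 0) + b.X ⊢ =b=> n0, =b=> n1
  n1 = b.(0 + 0) ⊢ =b=> n2
  n2 = 0 + 0 ⊢ ∅
Run σ = ⟨a⟩ on P: start {m0}
  after a @ step 1: {m1}
  P completes σ.
Run σ = ⟨a⟩ on Q: start {n0}
  after a @ step 1: no successor for Q

a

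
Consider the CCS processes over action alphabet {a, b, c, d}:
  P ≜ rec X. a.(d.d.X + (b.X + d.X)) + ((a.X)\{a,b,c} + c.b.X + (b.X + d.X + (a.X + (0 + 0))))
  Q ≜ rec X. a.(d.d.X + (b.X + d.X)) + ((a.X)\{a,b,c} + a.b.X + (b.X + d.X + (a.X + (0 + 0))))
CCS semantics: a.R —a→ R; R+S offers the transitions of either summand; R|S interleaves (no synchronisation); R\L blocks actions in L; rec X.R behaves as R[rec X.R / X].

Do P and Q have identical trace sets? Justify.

trace-distinct — witness ⟨c⟩

LTS(P): 4 reachable states
  s0 = rec X. a.(d.d.X + (b.X + d.X)) + ((a.X)\{a,b,c} + c.b.X + (b.X + d.X + (a.X + (0 + 0)))) ⊢ ··a··> s0, ··a··> s1, ··b··> s0, ··c··> s2, ··d··> s0
  s1 = d.d.(rec X. a.(d.d.X + (b.X + d.X)) + ((a.X)\{a,b,c} + c.b.X + (b.X + d.X + (a.X + (0 + 0))))) + (b.(rec X. a.(d.d.X + (b.X + d.X)) + ((a.X)\{a,b,c} + c.b.X + (b.X + d.X + (a.X + (0 + 0))))) + d.(rec X. a.(d.d.X + (b.X + d.X)) + ((a.X)\{a,b,c} + c.b.X + (b.X + d.X + (a.X + (0 + 0)))))) ⊢ ··b··> s0, ··d··> s0, ··d··> s3
  s2 = b.(rec X. a.(d.d.X + (b.X + d.X)) + ((a.X)\{a,b,c} + c.b.X + (b.X + d.X + (a.X + (0 + 0))))) ⊢ ··b··> s0
  s3 = d.(rec X. a.(d.d.X + (b.X + d.X)) + ((a.X)\{a,b,c} + c.b.X + (b.X + d.X + (a.X + (0 + 0))))) ⊢ ··d··> s0
LTS(Q): 4 reachable states
  t0 = rec X. a.(d.d.X + (b.X + d.X)) + ((a.X)\{a,b,c} + a.b.X + (b.X + d.X + (a.X + (0 + 0)))) ⊢ ··a··> t0, ··a··> t1, ··a··> t2, ··b··> t0, ··d··> t0
  t1 = b.(rec X. a.(d.d.X + (b.X + d.X)) + ((a.X)\{a,b,c} + a.b.X + (b.X + d.X + (a.X + (0 + 0))))) ⊢ ··b··> t0
  t2 = d.d.(rec X. a.(d.d.X + (b.X + d.X)) + ((a.X)\{a,b,c} + a.b.X + (b.X + d.X + (a.X + (0 + 0))))) + (b.(rec X. a.(d.d.X + (b.X + d.X)) + ((a.X)\{a,b,c} + a.b.X + (b.X + d.X + (a.X + (0 + 0))))) + d.(rec X. a.(d.d.X + (b.X + d.X)) + ((a.X)\{a,b,c} + a.b.X + (b.X + d.X + (a.X + (0 + 0)))))) ⊢ ··b··> t0, ··d··> t0, ··d··> t3
  t3 = d.(rec X. a.(d.d.X + (b.X + d.X)) + ((a.X)\{a,b,c} + a.b.X + (b.X + d.X + (a.X + (0 + 0))))) ⊢ ··d··> t0
Executing c from P (initial set {s0}):
  [1] c ⇒ {s2}
  ✓ P
Executing c from Q (initial set {t0}):
  [1] c ⇒ no successor for Q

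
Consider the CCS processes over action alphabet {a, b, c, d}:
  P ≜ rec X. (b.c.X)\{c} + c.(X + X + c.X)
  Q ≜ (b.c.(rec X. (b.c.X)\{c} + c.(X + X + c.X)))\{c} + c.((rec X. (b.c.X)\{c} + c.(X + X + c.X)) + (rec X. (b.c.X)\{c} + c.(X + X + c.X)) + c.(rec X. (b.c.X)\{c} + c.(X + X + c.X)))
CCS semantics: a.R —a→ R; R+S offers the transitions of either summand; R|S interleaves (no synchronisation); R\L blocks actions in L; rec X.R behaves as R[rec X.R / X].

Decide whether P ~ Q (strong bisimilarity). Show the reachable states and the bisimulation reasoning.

P's transition system — 3 states:
  u0 = rec X. (b.c.X)\{c} + c.(X + X + c.X) → --b--▸ u1, --c--▸ u2
  u1 = (c.(rec X. (b.c.X)\{c} + c.(X + X + c.X)))\{c} → stopped
  u2 = (rec X. (b.c.X)\{c} + c.(X + X + c.X)) + (rec X. (b.c.X)\{c} + c.(X + X + c.X)) + c.(rec X. (b.c.X)\{c} + c.(X + X + c.X)) → --b--▸ u1, --c--▸ u0, --c--▸ u2
Q's transition system — 4 states:
  v0 = (b.c.(rec X. (b.c.X)\{c} + c.(X + X + c.X)))\{c} + c.((rec X. (b.c.X)\{c} + c.(X + X + c.X)) + (rec X. (b.c.X)\{c} + c.(X + X + c.X)) + c.(rec X. (b.c.X)\{c} + c.(X + X + c.X))) → --b--▸ v1, --c--▸ v2
  v1 = (c.(rec X. (b.c.X)\{c} + c.(X + X + c.X)))\{c} → stopped
  v2 = (rec X. (b.c.X)\{c} + c.(X + X + c.X)) + (rec X. (b.c.X)\{c} + c.(X + X + c.X)) + c.(rec X. (b.c.X)\{c} + c.(X + X + c.X)) → --b--▸ v1, --c--▸ v2, --c--▸ v3
  v3 = rec X. (b.c.X)\{c} + c.(X + X + c.X) → --b--▸ v1, --c--▸ v2
Bisimilarity quotient blocks:
  B0 = {u0, u2, v0, v2, v3}
  B1 = {u1, v1}
u0 ∈ B0, v0 ∈ B0 → same block

YES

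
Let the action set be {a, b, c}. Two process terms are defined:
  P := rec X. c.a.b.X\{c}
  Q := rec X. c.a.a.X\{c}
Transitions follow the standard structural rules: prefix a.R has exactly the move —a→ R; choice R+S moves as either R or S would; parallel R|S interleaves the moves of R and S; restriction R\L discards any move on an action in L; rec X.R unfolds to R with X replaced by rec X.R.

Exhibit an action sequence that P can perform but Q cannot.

LTS(P): 4 reachable states
  u0 = rec X. c.a.b.X\{c} | --c--▸ u1
  u1 = a.b.(rec X. c.a.b.X\{c})\{c} | --a--▸ u2
  u2 = b.(rec X. c.a.b.X\{c})\{c} | --b--▸ u3
  u3 = (rec X. c.a.b.X\{c})\{c} | ·
LTS(Q): 4 reachable states
  v0 = rec X. c.a.a.X\{c} | --c--▸ v1
  v1 = a.a.(rec X. c.a.a.X\{c})\{c} | --a--▸ v2
  v2 = a.(rec X. c.a.a.X\{c})\{c} | --a--▸ v3
  v3 = (rec X. c.a.a.X\{c})\{c} | ·
Trace ⟨cab⟩ through P, begin at {u0}:
  step 1 (c): {u1}
  step 2 (a): {u2}
  step 3 (b): {u3}
  ✓ P
Trace ⟨cab⟩ through Q, begin at {v0}:
  step 1 (c): {v1}
  step 2 (a): {v2}
  step 3 (b): ∅  — Q cannot continue

cab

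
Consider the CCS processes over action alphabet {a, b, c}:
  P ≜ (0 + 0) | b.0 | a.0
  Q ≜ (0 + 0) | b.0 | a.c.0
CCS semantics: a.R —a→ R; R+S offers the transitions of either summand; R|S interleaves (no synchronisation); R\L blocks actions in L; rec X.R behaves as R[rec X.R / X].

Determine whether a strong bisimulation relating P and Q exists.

P ≁ Q

Reachable graph of P (4 states):
  u0 = (0 + 0) | b.0 | a.0 has moves ··a··> u1, ··b··> u2
  u1 = (0 + 0) | b.0 | 0 has moves ··b··> u3
  u2 = (0 + 0) | 0 | a.0 has moves ··a··> u3
  u3 = (0 + 0) | 0 | 0 has moves ·
Reachable graph of Q (6 states):
  v0 = (0 + 0) | b.0 | a.c.0 has moves ··a··> v1, ··b··> v2
  v1 = (0 + 0) | b.0 | c.0 has moves ··b··> v3, ··c··> v4
  v2 = (0 + 0) | 0 | a.c.0 has moves ··a··> v3
  v3 = (0 + 0) | 0 | c.0 has moves ··c··> v5
  v4 = (0 + 0) | b.0 | 0 has moves ··b··> v5
  v5 = (0 + 0) | 0 | 0 has moves ·
Bisimilarity quotient blocks:
  B0 = {u0}
  B1 = {u1, v4}
  B2 = {u3, v5}
  B3 = {u2}
  B4 = {v0}
  B5 = {v2}
  B6 = {v3}
  B7 = {v1}
u0 ∈ B0, v0 ∈ B4 → different blocks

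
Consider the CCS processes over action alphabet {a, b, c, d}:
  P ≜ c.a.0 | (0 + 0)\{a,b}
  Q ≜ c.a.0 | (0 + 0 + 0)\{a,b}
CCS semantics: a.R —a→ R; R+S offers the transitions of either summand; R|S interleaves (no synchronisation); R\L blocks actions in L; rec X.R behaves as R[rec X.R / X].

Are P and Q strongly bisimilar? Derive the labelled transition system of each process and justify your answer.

bisimilar

P's transition system — 3 states:
  p0 = c.a.0 | (0 + 0)\{a,b} has moves -c-> p1
  p1 = a.0 | (0 + 0)\{a,b} has moves -a-> p2
  p2 = 0 | (0 + 0)\{a,b} has moves ∅
Q's transition system — 3 states:
  q0 = c.a.0 | (0 + 0 + 0)\{a,b} has moves -c-> q1
  q1 = a.0 | (0 + 0 + 0)\{a,b} has moves -a-> q2
  q2 = 0 | (0 + 0 + 0)\{a,b} has moves ∅
Partition-refinement fixed point:
  B0 = {p0, q0}
  B1 = {p1, q1}
  B2 = {p2, q2}
p0 ∈ B0, q0 ∈ B0 → same block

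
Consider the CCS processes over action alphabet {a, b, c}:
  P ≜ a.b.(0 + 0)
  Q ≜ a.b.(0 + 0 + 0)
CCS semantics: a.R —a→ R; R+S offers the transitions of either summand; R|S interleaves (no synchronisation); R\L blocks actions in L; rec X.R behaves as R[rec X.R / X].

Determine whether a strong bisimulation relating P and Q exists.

P ~ Q

Reachable graph of P (3 states):
  u0 = a.b.(0 + 0) ⊢ ··a··> u1
  u1 = b.(0 + 0) ⊢ ··b··> u2
  u2 = 0 + 0 ⊢ ∅
Reachable graph of Q (3 states):
  v0 = a.b.(0 + 0 + 0) ⊢ ··a··> v1
  v1 = b.(0 + 0 + 0) ⊢ ··b··> v2
  v2 = 0 + 0 + 0 ⊢ ∅
Bisimilarity quotient blocks:
  B0 = {u0, v0}
  B1 = {u1, v1}
  B2 = {u2, v2}
u0 ∈ B0, v0 ∈ B0 → same block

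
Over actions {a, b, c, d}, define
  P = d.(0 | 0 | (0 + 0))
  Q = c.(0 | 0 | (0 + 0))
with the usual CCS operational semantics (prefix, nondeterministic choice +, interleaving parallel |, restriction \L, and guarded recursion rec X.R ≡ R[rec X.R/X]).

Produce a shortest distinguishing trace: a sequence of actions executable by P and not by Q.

P's transition system — 2 states:
  m0 = d.(0 | 0 | (0 + 0)) | =d=> m1
  m1 = 0 | 0 | (0 + 0) | stopped
Q's transition system — 2 states:
  n0 = c.(0 | 0 | (0 + 0)) | =c=> n1
  n1 = 0 | 0 | (0 + 0) | stopped
Executing d from P (initial set {m0}):
  [1] d ⇒ {m1}
  ✓ P
Executing d from Q (initial set {n0}):
  [1] d ⇒ ∅ (Q stuck)

d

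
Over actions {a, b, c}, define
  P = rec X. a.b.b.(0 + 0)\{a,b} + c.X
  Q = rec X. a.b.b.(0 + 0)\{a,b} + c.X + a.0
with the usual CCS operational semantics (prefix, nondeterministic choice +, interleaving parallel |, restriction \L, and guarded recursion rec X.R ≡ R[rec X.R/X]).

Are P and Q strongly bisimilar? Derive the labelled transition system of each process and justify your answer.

P ≁ Q

P's transition system — 4 states:
  p0 = rec X. a.b.b.(0 + 0)\{a,b} + c.X | —a→ p1, —c→ p0
  p1 = b.b.(0 + 0)\{a,b} | —b→ p2
  p2 = b.(0 + 0)\{a,b} | —b→ p3
  p3 = (0 + 0)\{a,b} | ∅
Q's transition system — 5 states:
  q0 = rec X. a.b.b.(0 + 0)\{a,b} + c.X + a.0 | —a→ q1, —a→ q2, —c→ q0
  q1 = 0 | ∅
  q2 = b.b.(0 + 0)\{a,b} | —b→ q3
  q3 = b.(0 + 0)\{a,b} | —b→ q4
  q4 = (0 + 0)\{a,b} | ∅
Coarsest stable partition (strong bisimilarity classes):
  B0 = {p0}
  B1 = {p1, q2}
  B2 = {p2, q3}
  B3 = {p3, q1, q4}
  B4 = {q0}
p0 ∈ B0, q0 ∈ B4 → different blocks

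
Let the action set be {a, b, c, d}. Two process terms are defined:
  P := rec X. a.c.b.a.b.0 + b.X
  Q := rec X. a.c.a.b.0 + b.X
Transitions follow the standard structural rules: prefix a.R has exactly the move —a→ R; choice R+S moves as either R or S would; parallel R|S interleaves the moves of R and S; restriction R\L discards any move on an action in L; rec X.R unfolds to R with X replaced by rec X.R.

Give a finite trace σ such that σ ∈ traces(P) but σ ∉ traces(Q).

Reachable graph of P (6 states):
  p0 = rec X. a.c.b.a.b.0 + b.X → ··a··> p1, ··b··> p0
  p1 = c.b.a.b.0 → ··c··> p2
  p2 = b.a.b.0 → ··b··> p3
  p3 = a.b.0 → ··a··> p4
  p4 = b.0 → ··b··> p5
  p5 = 0 → stopped
Reachable graph of Q (5 states):
  q0 = rec X. a.c.a.b.0 + b.X → ··a··> q1, ··b··> q0
  q1 = c.a.b.0 → ··c··> q2
  q2 = a.b.0 → ··a··> q3
  q3 = b.0 → ··b··> q4
  q4 = 0 → stopped
Executing acb from P (initial set {p0}):
  [1] a ⇒ {p1}
  [2] c ⇒ {p2}
  [3] b ⇒ {p3}
  — P admits the full trace.
Executing acb from Q (initial set {q0}):
  [1] a ⇒ {q1}
  [2] c ⇒ {q2}
  [3] b ⇒ ∅ (Q stuck)

acb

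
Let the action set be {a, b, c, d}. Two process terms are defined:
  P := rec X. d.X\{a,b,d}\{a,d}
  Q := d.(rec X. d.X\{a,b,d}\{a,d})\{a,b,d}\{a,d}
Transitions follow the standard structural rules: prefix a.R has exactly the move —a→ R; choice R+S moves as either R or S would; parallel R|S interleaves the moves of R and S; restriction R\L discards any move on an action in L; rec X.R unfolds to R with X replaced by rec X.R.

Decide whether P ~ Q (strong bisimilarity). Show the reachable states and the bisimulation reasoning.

P's transition system — 2 states:
  u0 = rec X. d.X\{a,b,d}\{a,d} :: ··d··> u1
  u1 = (rec X. d.X\{a,b,d}\{a,d})\{a,b,d}\{a,d} :: ·
Q's transition system — 2 states:
  v0 = d.(rec X. d.X\{a,b,d}\{a,d})\{a,b,d}\{a,d} :: ··d··> v1
  v1 = (rec X. d.X\{a,b,d}\{a,d})\{a,b,d}\{a,d} :: ·
Coarsest stable partition (strong bisimilarity classes):
  B0 = {u0, v0}
  B1 = {u1, v1}
u0 ∈ B0, v0 ∈ B0 → same block

bisimilar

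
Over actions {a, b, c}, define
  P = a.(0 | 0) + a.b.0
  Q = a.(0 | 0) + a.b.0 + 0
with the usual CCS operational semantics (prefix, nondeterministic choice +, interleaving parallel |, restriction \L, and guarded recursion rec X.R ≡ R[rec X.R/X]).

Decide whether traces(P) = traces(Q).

Reachable graph of P (4 states):
  m0 = a.(0 | 0) + a.b.0 → =a=> m1, =a=> m2
  m1 = 0 | 0 → deadlocked
  m2 = b.0 → =b=> m3
  m3 = 0 → deadlocked
Reachable graph of Q (4 states):
  n0 = a.(0 | 0) + a.b.0 + 0 → =a=> n1, =a=> n2
  n1 = 0 | 0 → deadlocked
  n2 = b.0 → =b=> n3
  n3 = 0 → deadlocked
Bisimilarity quotient blocks:
  B0 = {m0, n0}
  B1 = {m1, m3, n1, n3}
  B2 = {m2, n2}
m0 ∈ B0, n0 ∈ B0 → same block
Bisimilar ⇒ trace-equivalent.

trace-equivalent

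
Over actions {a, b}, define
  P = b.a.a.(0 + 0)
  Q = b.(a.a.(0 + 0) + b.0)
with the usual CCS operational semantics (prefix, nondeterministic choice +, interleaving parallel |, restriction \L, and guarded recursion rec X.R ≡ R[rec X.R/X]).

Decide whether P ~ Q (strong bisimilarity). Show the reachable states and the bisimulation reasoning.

Reachable graph of P (4 states):
  p0 = b.a.a.(0 + 0) :: —b→ p1
  p1 = a.a.(0 + 0) :: —a→ p2
  p2 = a.(0 + 0) :: —a→ p3
  p3 = 0 + 0 :: deadlocked
Reachable graph of Q (5 states):
  q0 = b.(a.a.(0 + 0) + b.0) :: —b→ q1
  q1 = a.a.(0 + 0) + b.0 :: —a→ q2, —b→ q3
  q2 = a.(0 + 0) :: —a→ q4
  q3 = 0 :: deadlocked
  q4 = 0 + 0 :: deadlocked
Bisimilarity quotient blocks:
  B0 = {p0}
  B1 = {p1}
  B2 = {p2, q2}
  B3 = {p3, q3, q4}
  B4 = {q0}
  B5 = {q1}
p0 ∈ B0, q0 ∈ B4 → different blocks

NO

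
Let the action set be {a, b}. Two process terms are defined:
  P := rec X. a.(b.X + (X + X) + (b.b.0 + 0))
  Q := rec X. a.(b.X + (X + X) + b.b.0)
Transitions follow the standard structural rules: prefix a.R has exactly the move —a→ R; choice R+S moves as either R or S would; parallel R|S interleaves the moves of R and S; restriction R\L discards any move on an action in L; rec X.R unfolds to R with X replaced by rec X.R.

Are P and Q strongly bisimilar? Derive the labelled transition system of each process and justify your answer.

Reachable graph of P (4 states):
  u0 = rec X. a.(b.X + (X + X) + (b.b.0 + 0)) :: --a--▸ u1
  u1 = b.(rec X. a.(b.X + (X + X) + (b.b.0 + 0))) + ((rec X. a.(b.X + (X + X) + (b.b.0 + 0))) + (rec X. a.(b.X + (X + X) + (b.b.0 + 0)))) + (b.b.0 + 0) :: --a--▸ u1, --b--▸ u0, --b--▸ u2
  u2 = b.0 :: --b--▸ u3
  u3 = 0 :: stopped
Reachable graph of Q (4 states):
  v0 = rec X. a.(b.X + (X + X) + b.b.0) :: --a--▸ v1
  v1 = b.(rec X. a.(b.X + (X + X) + b.b.0)) + ((rec X. a.(b.X + (X + X) + b.b.0)) + (rec X. a.(b.X + (X + X) + b.b.0))) + b.b.0 :: --a--▸ v1, --b--▸ v0, --b--▸ v2
  v2 = b.0 :: --b--▸ v3
  v3 = 0 :: stopped
Bisimilarity quotient blocks:
  B0 = {u0, v0}
  B1 = {u1, v1}
  B2 = {u2, v2}
  B3 = {u3, v3}
u0 ∈ B0, v0 ∈ B0 → same block

YES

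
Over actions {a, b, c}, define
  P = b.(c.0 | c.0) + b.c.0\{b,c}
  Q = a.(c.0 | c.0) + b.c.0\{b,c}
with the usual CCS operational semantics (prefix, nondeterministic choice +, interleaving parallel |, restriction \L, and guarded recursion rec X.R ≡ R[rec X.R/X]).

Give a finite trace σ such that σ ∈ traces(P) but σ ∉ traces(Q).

LTS(P): 7 reachable states
  u0 = b.(c.0 | c.0) + b.c.0\{b,c} → -b-> u1, -b-> u2
  u1 = c.0 | c.0 → -c-> u3, -c-> u4
  u2 = c.0\{b,c} → -c-> u5
  u3 = 0 | c.0 → -c-> u6
  u4 = c.0 | 0 → -c-> u6
  u5 = 0\{b,c} → (no moves)
  u6 = 0 | 0 → (no moves)
LTS(Q): 7 reachable states
  v0 = a.(c.0 | c.0) + b.c.0\{b,c} → -a-> v1, -b-> v2
  v1 = c.0 | c.0 → -c-> v3, -c-> v4
  v2 = c.0\{b,c} → -c-> v5
  v3 = 0 | c.0 → -c-> v6
  v4 = c.0 | 0 → -c-> v6
  v5 = 0\{b,c} → (no moves)
  v6 = 0 | 0 → (no moves)
Executing bcc from P (initial set {u0}):
  [1] b ⇒ {u1, u2}
  [2] c ⇒ {u3, u4, u5}
  [3] c ⇒ {u6}
  ✓ P
Executing bcc from Q (initial set {v0}):
  [1] b ⇒ {v2}
  [2] c ⇒ {v5}
  [3] c ⇒ no successor for Q

bcc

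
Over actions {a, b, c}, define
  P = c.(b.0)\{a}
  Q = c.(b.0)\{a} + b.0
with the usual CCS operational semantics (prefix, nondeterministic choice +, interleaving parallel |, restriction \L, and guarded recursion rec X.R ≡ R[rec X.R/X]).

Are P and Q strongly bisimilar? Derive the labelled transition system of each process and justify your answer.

Reachable graph of P (3 states):
  p0 = c.(b.0)\{a} → =c=> p1
  p1 = (b.0)\{a} → =b=> p2
  p2 = 0\{a} → (no moves)
Reachable graph of Q (4 states):
  q0 = c.(b.0)\{a} + b.0 → =b=> q1, =c=> q2
  q1 = 0 → (no moves)
  q2 = (b.0)\{a} → =b=> q3
  q3 = 0\{a} → (no moves)
Bisimilarity quotient blocks:
  B0 = {p0}
  B1 = {p1, q2}
  B2 = {p2, q1, q3}
  B3 = {q0}
p0 ∈ B0, q0 ∈ B3 → different blocks

not bisimilar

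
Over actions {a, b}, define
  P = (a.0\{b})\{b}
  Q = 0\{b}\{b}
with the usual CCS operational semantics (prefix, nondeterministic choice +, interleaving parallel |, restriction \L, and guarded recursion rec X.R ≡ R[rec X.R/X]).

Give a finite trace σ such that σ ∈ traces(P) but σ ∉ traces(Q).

a

Reachable graph of P (2 states):
  u0 = (a.0\{b})\{b} | =a=> u1
  u1 = 0\{b}\{b} | (no moves)
Reachable graph of Q (1 states):
  v0 = 0\{b}\{b} | (no moves)
Trace ⟨a⟩ through P, begin at {u0}:
  [1] a ⇒ {u1}
  P completes σ.
Trace ⟨a⟩ through Q, begin at {v0}:
  [1] a ⇒ ∅ (Q stuck)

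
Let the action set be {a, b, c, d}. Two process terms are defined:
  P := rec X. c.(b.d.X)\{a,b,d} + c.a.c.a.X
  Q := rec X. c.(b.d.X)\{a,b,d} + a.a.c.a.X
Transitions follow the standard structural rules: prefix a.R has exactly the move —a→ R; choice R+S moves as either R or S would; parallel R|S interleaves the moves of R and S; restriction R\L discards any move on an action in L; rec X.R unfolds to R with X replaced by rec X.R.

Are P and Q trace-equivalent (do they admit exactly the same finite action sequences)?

Reachable graph of P (5 states):
  u0 = rec X. c.(b.d.X)\{a,b,d} + c.a.c.a.X → -c-> u1, -c-> u2
  u1 = (b.d.(rec X. c.(b.d.X)\{a,b,d} + c.a.c.a.X))\{a,b,d} → ·
  u2 = a.c.a.(rec X. c.(b.d.X)\{a,b,d} + c.a.c.a.X) → -a-> u3
  u3 = c.a.(rec X. c.(b.d.X)\{a,b,d} + c.a.c.a.X) → -c-> u4
  u4 = a.(rec X. c.(b.d.X)\{a,b,d} + c.a.c.a.X) → -a-> u0
Reachable graph of Q (5 states):
  v0 = rec X. c.(b.d.X)\{a,b,d} + a.a.c.a.X → -a-> v1, -c-> v2
  v1 = a.c.a.(rec X. c.(b.d.X)\{a,b,d} + a.a.c.a.X) → -a-> v3
  v2 = (b.d.(rec X. c.(b.d.X)\{a,b,d} + a.a.c.a.X))\{a,b,d} → ·
  v3 = c.a.(rec X. c.(b.d.X)\{a,b,d} + a.a.c.a.X) → -c-> v4
  v4 = a.(rec X. c.(b.d.X)\{a,b,d} + a.a.c.a.X) → -a-> v0
Run σ = ⟨ca⟩ on P: start {u0}
  step 1 (c): {u1, u2}
  step 2 (a): {u3}
  ✓ P
Run σ = ⟨ca⟩ on Q: start {v0}
  step 1 (c): {v2}
  step 2 (a): ∅ (Q stuck)

traces(P) ≠ traces(Q) — witness ⟨ca⟩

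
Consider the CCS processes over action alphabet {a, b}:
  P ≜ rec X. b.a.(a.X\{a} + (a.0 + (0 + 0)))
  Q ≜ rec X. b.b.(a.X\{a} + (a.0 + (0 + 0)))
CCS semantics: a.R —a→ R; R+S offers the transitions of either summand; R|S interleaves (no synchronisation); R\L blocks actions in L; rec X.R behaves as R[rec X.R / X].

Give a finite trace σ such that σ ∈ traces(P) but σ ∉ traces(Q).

ba

LTS(P): 6 reachable states
  m0 = rec X. b.a.(a.X\{a} + (a.0 + (0 + 0))) | --b--▸ m1
  m1 = a.(a.(rec X. b.a.(a.X\{a} + (a.0 + (0 + 0))))\{a} + (a.0 + (0 + 0))) | --a--▸ m2
  m2 = a.(rec X. b.a.(a.X\{a} + (a.0 + (0 + 0))))\{a} + (a.0 + (0 + 0)) | --a--▸ m3, --a--▸ m4
  m3 = (rec X. b.a.(a.X\{a} + (a.0 + (0 + 0))))\{a} | --b--▸ m5
  m4 = 0 | (no moves)
  m5 = (a.(a.(rec X. b.a.(a.X\{a} + (a.0 + (0 + 0))))\{a} + (a.0 + (0 + 0))))\{a} | (no moves)
LTS(Q): 7 reachable states
  n0 = rec X. b.b.(a.X\{a} + (a.0 + (0 + 0))) | --b--▸ n1
  n1 = b.(a.(rec X. b.b.(a.X\{a} + (a.0 + (0 + 0))))\{a} + (a.0 + (0 + 0))) | --b--▸ n2
  n2 = a.(rec X. b.b.(a.X\{a} + (a.0 + (0 + 0))))\{a} + (a.0 + (0 + 0)) | --a--▸ n3, --a--▸ n4
  n3 = (rec X. b.b.(a.X\{a} + (a.0 + (0 + 0))))\{a} | --b--▸ n5
  n4 = 0 | (no moves)
  n5 = (b.(a.(rec X. b.b.(a.X\{a} + (a.0 + (0 + 0))))\{a} + (a.0 + (0 + 0))))\{a} | --b--▸ n6
  n6 = (a.(rec X. b.b.(a.X\{a} + (a.0 + (0 + 0))))\{a} + (a.0 + (0 + 0)))\{a} | (no moves)
Executing ba from P (initial set {m0}):
  after b @ step 1: {m1}
  after a @ step 2: {m2}
  ✓ P
Executing ba from Q (initial set {n0}):
  after b @ step 1: {n1}
  after a @ step 2: ∅ (Q stuck)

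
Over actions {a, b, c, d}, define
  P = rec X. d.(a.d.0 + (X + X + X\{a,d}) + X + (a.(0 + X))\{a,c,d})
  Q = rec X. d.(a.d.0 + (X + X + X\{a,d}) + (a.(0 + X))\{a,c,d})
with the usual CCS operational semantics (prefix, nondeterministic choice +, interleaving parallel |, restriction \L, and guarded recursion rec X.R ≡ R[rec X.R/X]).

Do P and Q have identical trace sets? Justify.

YES

Reachable graph of P (4 states):
  s0 = rec X. d.(a.d.0 + (X + X + X\{a,d}) + X + (a.(0 + X))\{a,c,d}) has moves -d-> s1
  s1 = a.d.0 + ((rec X. d.(a.d.0 + (X + X + X\{a,d}) + X + (a.(0 + X))\{a,c,d})) + (rec X. d.(a.d.0 + (X + X + X\{a,d}) + X + (a.(0 + X))\{a,c,d})) + (rec X. d.(a.d.0 + (X + X + X\{a,d}) + X + (a.(0 + X))\{a,c,d}))\{a,d}) + (rec X. d.(a.d.0 + (X + X + X\{a,d}) + X + (a.(0 + X))\{a,c,d})) + (a.(0 + (rec X. d.(a.d.0 + (X + X + X\{a,d}) + X + (a.(0 + X))\{a,c,d}))))\{a,c,d} has moves -a-> s2, -d-> s1
  s2 = d.0 has moves -d-> s3
  s3 = 0 has moves stopped
Reachable graph of Q (4 states):
  t0 = rec X. d.(a.d.0 + (X + X + X\{a,d}) + (a.(0 + X))\{a,c,d}) has moves -d-> t1
  t1 = a.d.0 + ((rec X. d.(a.d.0 + (X + X + X\{a,d}) + (a.(0 + X))\{a,c,d})) + (rec X. d.(a.d.0 + (X + X + X\{a,d}) + (a.(0 + X))\{a,c,d})) + (rec X. d.(a.d.0 + (X + X + X\{a,d}) + (a.(0 + X))\{a,c,d}))\{a,d}) + (a.(0 + (rec X. d.(a.d.0 + (X + X + X\{a,d}) + (a.(0 + X))\{a,c,d}))))\{a,c,d} has moves -a-> t2, -d-> t1
  t2 = d.0 has moves -d-> t3
  t3 = 0 has moves stopped
Partition-refinement fixed point:
  B0 = {s0, t0}
  B1 = {s1, t1}
  B2 = {s2, t2}
  B3 = {s3, t3}
s0 ∈ B0, t0 ∈ B0 → same block
Bisimilar ⇒ trace-equivalent.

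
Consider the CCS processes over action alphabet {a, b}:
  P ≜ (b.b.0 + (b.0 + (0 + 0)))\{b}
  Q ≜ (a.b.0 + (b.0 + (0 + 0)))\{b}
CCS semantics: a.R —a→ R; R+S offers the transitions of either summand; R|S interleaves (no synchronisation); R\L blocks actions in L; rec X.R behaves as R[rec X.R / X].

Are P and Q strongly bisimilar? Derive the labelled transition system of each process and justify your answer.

Reachable graph of P (1 states):
  m0 = (b.b.0 + (b.0 + (0 + 0)))\{b} | stopped
Reachable graph of Q (2 states):
  n0 = (a.b.0 + (b.0 + (0 + 0)))\{b} | ··a··> n1
  n1 = (b.0)\{b} | stopped
Bisimilarity quotient blocks:
  B0 = {m0, n1}
  B1 = {n0}
m0 ∈ B0, n0 ∈ B1 → different blocks

not bisimilar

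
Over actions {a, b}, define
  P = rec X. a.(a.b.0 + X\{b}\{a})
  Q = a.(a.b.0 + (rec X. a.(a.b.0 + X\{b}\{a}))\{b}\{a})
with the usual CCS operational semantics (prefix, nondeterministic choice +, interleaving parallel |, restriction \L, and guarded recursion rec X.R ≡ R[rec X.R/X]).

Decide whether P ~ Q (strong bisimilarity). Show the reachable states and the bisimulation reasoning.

P's transition system — 4 states:
  m0 = rec X. a.(a.b.0 + X\{b}\{a}) :: =a=> m1
  m1 = a.b.0 + (rec X. a.(a.b.0 + X\{b}\{a}))\{b}\{a} :: =a=> m2
  m2 = b.0 :: =b=> m3
  m3 = 0 :: ∅
Q's transition system — 4 states:
  n0 = a.(a.b.0 + (rec X. a.(a.b.0 + X\{b}\{a}))\{b}\{a}) :: =a=> n1
  n1 = a.b.0 + (rec X. a.(a.b.0 + X\{b}\{a}))\{b}\{a} :: =a=> n2
  n2 = b.0 :: =b=> n3
  n3 = 0 :: ∅
Coarsest stable partition (strong bisimilarity classes):
  B0 = {m0, n0}
  B1 = {m1, n1}
  B2 = {m2, n2}
  B3 = {m3, n3}
m0 ∈ B0, n0 ∈ B0 → same block

YES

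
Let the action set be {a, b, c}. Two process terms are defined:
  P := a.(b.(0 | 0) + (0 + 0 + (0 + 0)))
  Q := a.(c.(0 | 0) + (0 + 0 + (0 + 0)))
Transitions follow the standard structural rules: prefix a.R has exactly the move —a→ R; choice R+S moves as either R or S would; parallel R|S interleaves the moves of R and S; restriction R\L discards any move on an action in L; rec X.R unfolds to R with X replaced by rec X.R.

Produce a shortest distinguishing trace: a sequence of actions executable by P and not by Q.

ab

LTS(P): 3 reachable states
  m0 = a.(b.(0 | 0) + (0 + 0 + (0 + 0))) | =a=> m1
  m1 = b.(0 | 0) + (0 + 0 + (0 + 0)) | =b=> m2
  m2 = 0 | 0 | (no moves)
LTS(Q): 3 reachable states
  n0 = a.(c.(0 | 0) + (0 + 0 + (0 + 0))) | =a=> n1
  n1 = c.(0 | 0) + (0 + 0 + (0 + 0)) | =c=> n2
  n2 = 0 | 0 | (no moves)
Executing ab from P (initial set {m0}):
  [1] a ⇒ {m1}
  [2] b ⇒ {m2}
  P completes σ.
Executing ab from Q (initial set {n0}):
  [1] a ⇒ {n1}
  [2] b ⇒ no successor for Q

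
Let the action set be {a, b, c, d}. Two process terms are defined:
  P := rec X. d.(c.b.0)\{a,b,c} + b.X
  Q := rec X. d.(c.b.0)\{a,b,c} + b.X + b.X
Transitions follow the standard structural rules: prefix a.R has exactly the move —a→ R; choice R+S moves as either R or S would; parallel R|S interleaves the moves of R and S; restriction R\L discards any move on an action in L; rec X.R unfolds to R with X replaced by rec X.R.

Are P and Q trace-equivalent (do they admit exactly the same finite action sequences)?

trace-equivalent

P's transition system — 2 states:
  s0 = rec X. d.(c.b.0)\{a,b,c} + b.X → --b--▸ s0, --d--▸ s1
  s1 = (c.b.0)\{a,b,c} → ∅
Q's transition system — 2 states:
  t0 = rec X. d.(c.b.0)\{a,b,c} + b.X + b.X → --b--▸ t0, --d--▸ t1
  t1 = (c.b.0)\{a,b,c} → ∅
Coarsest stable partition (strong bisimilarity classes):
  B0 = {s0, t0}
  B1 = {s1, t1}
s0 ∈ B0, t0 ∈ B0 → same block
Bisimilar ⇒ trace-equivalent.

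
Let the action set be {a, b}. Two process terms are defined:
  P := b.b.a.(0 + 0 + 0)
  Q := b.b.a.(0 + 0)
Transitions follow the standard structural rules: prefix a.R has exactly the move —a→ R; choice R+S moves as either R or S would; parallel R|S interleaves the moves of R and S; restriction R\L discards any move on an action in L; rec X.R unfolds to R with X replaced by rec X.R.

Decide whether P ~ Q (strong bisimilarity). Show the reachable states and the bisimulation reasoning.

LTS(P): 4 reachable states
  u0 = b.b.a.(0 + 0 + 0) ⊢ --b--▸ u1
  u1 = b.a.(0 + 0 + 0) ⊢ --b--▸ u2
  u2 = a.(0 + 0 + 0) ⊢ --a--▸ u3
  u3 = 0 + 0 + 0 ⊢ deadlocked
LTS(Q): 4 reachable states
  v0 = b.b.a.(0 + 0) ⊢ --b--▸ v1
  v1 = b.a.(0 + 0) ⊢ --b--▸ v2
  v2 = a.(0 + 0) ⊢ --a--▸ v3
  v3 = 0 + 0 ⊢ deadlocked
Partition-refinement fixed point:
  B0 = {u0, v0}
  B1 = {u1, v1}
  B2 = {u2, v2}
  B3 = {u3, v3}
u0 ∈ B0, v0 ∈ B0 → same block

YES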